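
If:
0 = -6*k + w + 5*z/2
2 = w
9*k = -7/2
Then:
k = -7/18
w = 2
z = -26/15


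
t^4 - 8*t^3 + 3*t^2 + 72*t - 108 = (t - 6)*(t - 3)*(t - 2)*(t + 3)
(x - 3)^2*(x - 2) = x^3 - 8*x^2 + 21*x - 18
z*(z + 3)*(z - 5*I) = z^3 + 3*z^2 - 5*I*z^2 - 15*I*z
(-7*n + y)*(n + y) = -7*n^2 - 6*n*y + y^2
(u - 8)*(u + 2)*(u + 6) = u^3 - 52*u - 96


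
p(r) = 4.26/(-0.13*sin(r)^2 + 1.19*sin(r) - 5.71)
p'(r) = 4.26*(0.26*sin(r)*cos(r) - 1.19*cos(r))/(-0.13*sin(r)^2 + 1.19*sin(r) - 5.71)^2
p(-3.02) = -0.73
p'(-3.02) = 0.15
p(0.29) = -0.79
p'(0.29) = -0.16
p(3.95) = -0.64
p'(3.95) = 0.09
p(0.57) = -0.83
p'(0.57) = -0.14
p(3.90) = -0.65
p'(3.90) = 0.10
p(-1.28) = -0.61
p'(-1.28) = -0.04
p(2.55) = -0.84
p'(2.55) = 0.14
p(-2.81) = -0.70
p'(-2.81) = 0.14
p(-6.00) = -0.79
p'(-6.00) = -0.16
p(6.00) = -0.70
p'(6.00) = -0.14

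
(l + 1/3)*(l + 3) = l^2 + 10*l/3 + 1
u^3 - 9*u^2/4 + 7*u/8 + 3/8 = (u - 3/2)*(u - 1)*(u + 1/4)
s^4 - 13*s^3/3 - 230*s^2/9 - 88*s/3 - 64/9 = (s - 8)*(s + 1/3)*(s + 4/3)*(s + 2)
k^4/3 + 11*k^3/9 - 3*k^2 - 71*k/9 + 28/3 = (k/3 + 1)*(k - 7/3)*(k - 1)*(k + 4)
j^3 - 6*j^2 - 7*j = j*(j - 7)*(j + 1)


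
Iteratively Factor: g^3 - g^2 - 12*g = (g)*(g^2 - g - 12) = g*(g + 3)*(g - 4)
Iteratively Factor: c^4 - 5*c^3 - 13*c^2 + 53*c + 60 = (c - 4)*(c^3 - c^2 - 17*c - 15) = (c - 4)*(c + 3)*(c^2 - 4*c - 5) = (c - 5)*(c - 4)*(c + 3)*(c + 1)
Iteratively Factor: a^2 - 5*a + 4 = (a - 4)*(a - 1)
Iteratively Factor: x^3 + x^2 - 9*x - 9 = (x - 3)*(x^2 + 4*x + 3) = (x - 3)*(x + 1)*(x + 3)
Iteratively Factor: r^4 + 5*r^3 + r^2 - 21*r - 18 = (r + 3)*(r^3 + 2*r^2 - 5*r - 6) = (r - 2)*(r + 3)*(r^2 + 4*r + 3) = (r - 2)*(r + 3)^2*(r + 1)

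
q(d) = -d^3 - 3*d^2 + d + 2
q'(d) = -3*d^2 - 6*d + 1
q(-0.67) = 0.28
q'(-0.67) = 3.67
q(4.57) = -151.53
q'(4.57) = -89.07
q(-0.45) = 1.03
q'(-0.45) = 3.09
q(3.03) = -50.33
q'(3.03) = -44.72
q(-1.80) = -3.69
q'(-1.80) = 2.08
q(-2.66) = -3.07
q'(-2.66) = -4.27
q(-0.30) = 1.46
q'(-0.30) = 2.53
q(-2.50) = -3.62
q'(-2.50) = -2.75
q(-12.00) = 1286.00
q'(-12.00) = -359.00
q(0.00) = 2.00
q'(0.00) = 1.00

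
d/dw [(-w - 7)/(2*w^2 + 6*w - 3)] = (2*w^2 + 28*w + 45)/(4*w^4 + 24*w^3 + 24*w^2 - 36*w + 9)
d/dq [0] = 0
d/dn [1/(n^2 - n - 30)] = (1 - 2*n)/(-n^2 + n + 30)^2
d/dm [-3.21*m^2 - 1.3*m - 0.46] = -6.42*m - 1.3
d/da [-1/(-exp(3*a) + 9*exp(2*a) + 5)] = 3*(6 - exp(a))*exp(2*a)/(-exp(3*a) + 9*exp(2*a) + 5)^2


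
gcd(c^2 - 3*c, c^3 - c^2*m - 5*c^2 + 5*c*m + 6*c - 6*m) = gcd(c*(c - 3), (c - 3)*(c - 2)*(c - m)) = c - 3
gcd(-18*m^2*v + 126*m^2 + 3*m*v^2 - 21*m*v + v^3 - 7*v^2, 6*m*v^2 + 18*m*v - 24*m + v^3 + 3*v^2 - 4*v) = 6*m + v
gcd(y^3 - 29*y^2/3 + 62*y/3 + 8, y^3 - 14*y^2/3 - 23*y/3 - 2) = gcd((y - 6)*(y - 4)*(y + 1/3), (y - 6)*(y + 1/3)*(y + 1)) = y^2 - 17*y/3 - 2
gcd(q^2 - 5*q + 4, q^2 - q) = q - 1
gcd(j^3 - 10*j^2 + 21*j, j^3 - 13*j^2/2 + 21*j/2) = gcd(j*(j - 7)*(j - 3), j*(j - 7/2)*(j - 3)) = j^2 - 3*j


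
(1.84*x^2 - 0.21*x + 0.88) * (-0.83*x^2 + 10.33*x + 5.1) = -1.5272*x^4 + 19.1815*x^3 + 6.4843*x^2 + 8.0194*x + 4.488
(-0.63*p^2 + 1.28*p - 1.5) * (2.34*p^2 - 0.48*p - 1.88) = -1.4742*p^4 + 3.2976*p^3 - 2.94*p^2 - 1.6864*p + 2.82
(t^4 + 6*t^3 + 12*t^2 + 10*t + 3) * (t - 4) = t^5 + 2*t^4 - 12*t^3 - 38*t^2 - 37*t - 12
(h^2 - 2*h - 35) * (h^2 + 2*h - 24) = h^4 - 63*h^2 - 22*h + 840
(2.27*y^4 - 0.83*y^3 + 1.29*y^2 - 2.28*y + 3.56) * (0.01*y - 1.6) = 0.0227*y^5 - 3.6403*y^4 + 1.3409*y^3 - 2.0868*y^2 + 3.6836*y - 5.696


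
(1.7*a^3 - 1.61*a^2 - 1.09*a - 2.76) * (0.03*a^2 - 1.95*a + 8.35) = 0.051*a^5 - 3.3633*a^4 + 17.3018*a^3 - 11.4008*a^2 - 3.7195*a - 23.046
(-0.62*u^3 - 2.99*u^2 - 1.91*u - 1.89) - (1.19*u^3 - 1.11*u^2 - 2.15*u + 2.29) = -1.81*u^3 - 1.88*u^2 + 0.24*u - 4.18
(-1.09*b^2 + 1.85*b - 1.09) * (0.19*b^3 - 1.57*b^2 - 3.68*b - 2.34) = -0.2071*b^5 + 2.0628*b^4 + 0.8996*b^3 - 2.5461*b^2 - 0.317799999999999*b + 2.5506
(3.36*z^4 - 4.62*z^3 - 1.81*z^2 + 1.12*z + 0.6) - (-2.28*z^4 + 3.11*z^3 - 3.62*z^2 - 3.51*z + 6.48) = 5.64*z^4 - 7.73*z^3 + 1.81*z^2 + 4.63*z - 5.88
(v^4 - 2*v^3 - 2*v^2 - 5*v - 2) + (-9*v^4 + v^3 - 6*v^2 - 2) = -8*v^4 - v^3 - 8*v^2 - 5*v - 4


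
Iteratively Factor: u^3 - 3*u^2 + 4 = (u - 2)*(u^2 - u - 2) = (u - 2)*(u + 1)*(u - 2)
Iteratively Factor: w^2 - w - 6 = (w - 3)*(w + 2)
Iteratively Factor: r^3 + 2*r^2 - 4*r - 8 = (r + 2)*(r^2 - 4) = (r - 2)*(r + 2)*(r + 2)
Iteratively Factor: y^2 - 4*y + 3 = (y - 1)*(y - 3)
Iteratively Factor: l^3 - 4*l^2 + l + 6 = (l + 1)*(l^2 - 5*l + 6) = (l - 3)*(l + 1)*(l - 2)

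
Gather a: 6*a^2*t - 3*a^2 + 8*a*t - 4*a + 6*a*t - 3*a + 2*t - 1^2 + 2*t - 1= a^2*(6*t - 3) + a*(14*t - 7) + 4*t - 2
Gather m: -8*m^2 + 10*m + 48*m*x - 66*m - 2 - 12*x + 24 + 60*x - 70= -8*m^2 + m*(48*x - 56) + 48*x - 48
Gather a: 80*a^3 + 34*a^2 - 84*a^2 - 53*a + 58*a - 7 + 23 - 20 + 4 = 80*a^3 - 50*a^2 + 5*a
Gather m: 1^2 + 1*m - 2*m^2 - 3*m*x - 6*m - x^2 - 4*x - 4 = -2*m^2 + m*(-3*x - 5) - x^2 - 4*x - 3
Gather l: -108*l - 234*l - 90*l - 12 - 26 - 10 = -432*l - 48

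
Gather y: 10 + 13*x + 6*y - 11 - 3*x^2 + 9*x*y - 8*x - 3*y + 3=-3*x^2 + 5*x + y*(9*x + 3) + 2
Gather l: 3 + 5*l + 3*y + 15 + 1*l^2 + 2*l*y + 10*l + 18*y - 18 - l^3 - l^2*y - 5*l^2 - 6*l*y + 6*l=-l^3 + l^2*(-y - 4) + l*(21 - 4*y) + 21*y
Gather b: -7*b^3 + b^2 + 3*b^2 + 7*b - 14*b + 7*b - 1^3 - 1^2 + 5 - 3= -7*b^3 + 4*b^2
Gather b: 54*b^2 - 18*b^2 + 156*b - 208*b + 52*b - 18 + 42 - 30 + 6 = 36*b^2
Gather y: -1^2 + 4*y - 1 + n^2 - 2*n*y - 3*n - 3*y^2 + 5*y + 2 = n^2 - 3*n - 3*y^2 + y*(9 - 2*n)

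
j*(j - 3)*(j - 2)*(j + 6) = j^4 + j^3 - 24*j^2 + 36*j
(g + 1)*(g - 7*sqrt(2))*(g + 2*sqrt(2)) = g^3 - 5*sqrt(2)*g^2 + g^2 - 28*g - 5*sqrt(2)*g - 28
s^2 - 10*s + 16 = (s - 8)*(s - 2)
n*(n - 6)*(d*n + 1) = d*n^3 - 6*d*n^2 + n^2 - 6*n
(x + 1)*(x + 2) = x^2 + 3*x + 2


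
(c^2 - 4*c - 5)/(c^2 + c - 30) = (c + 1)/(c + 6)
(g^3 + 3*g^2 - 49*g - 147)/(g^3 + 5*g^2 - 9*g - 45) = (g^2 - 49)/(g^2 + 2*g - 15)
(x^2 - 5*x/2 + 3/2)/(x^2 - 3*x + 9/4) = 2*(x - 1)/(2*x - 3)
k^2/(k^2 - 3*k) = k/(k - 3)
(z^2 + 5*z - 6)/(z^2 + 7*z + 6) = (z - 1)/(z + 1)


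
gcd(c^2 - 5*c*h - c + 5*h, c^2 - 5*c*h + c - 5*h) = c - 5*h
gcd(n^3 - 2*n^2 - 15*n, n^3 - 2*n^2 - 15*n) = n^3 - 2*n^2 - 15*n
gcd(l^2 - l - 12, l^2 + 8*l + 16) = 1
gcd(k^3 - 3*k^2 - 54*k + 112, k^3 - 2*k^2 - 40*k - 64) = k - 8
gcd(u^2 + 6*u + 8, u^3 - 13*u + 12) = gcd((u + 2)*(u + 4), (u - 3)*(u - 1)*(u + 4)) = u + 4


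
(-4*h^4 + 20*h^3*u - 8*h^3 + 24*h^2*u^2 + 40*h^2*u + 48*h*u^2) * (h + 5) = -4*h^5 + 20*h^4*u - 28*h^4 + 24*h^3*u^2 + 140*h^3*u - 40*h^3 + 168*h^2*u^2 + 200*h^2*u + 240*h*u^2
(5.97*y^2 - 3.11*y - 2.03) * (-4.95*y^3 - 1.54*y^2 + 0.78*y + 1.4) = -29.5515*y^5 + 6.2007*y^4 + 19.4945*y^3 + 9.0584*y^2 - 5.9374*y - 2.842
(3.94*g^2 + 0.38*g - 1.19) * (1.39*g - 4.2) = 5.4766*g^3 - 16.0198*g^2 - 3.2501*g + 4.998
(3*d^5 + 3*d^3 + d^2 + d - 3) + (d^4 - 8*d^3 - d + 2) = 3*d^5 + d^4 - 5*d^3 + d^2 - 1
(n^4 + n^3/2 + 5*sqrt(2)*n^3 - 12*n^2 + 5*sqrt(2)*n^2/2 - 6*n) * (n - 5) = n^5 - 9*n^4/2 + 5*sqrt(2)*n^4 - 45*sqrt(2)*n^3/2 - 29*n^3/2 - 25*sqrt(2)*n^2/2 + 54*n^2 + 30*n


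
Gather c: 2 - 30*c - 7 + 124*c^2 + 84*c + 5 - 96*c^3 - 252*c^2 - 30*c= -96*c^3 - 128*c^2 + 24*c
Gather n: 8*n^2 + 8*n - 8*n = 8*n^2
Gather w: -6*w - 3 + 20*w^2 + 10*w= 20*w^2 + 4*w - 3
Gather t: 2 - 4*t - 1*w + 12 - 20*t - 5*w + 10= -24*t - 6*w + 24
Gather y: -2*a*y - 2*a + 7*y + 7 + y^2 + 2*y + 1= -2*a + y^2 + y*(9 - 2*a) + 8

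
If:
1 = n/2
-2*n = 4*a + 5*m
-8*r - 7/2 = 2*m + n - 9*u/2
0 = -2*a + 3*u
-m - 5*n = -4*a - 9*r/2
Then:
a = 1823/1182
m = -1202/591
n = 2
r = 236/591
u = 1823/1773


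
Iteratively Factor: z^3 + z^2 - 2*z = (z - 1)*(z^2 + 2*z) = (z - 1)*(z + 2)*(z)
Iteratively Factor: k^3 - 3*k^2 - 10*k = (k + 2)*(k^2 - 5*k) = (k - 5)*(k + 2)*(k)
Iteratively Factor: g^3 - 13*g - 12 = (g - 4)*(g^2 + 4*g + 3) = (g - 4)*(g + 3)*(g + 1)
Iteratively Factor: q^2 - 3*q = (q)*(q - 3)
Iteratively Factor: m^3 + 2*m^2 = (m)*(m^2 + 2*m) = m^2*(m + 2)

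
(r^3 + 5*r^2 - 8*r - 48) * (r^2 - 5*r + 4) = r^5 - 29*r^3 + 12*r^2 + 208*r - 192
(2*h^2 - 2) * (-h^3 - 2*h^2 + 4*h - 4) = -2*h^5 - 4*h^4 + 10*h^3 - 4*h^2 - 8*h + 8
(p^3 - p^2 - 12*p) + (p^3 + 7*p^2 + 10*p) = 2*p^3 + 6*p^2 - 2*p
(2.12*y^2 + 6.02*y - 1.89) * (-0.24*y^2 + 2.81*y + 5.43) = -0.5088*y^4 + 4.5124*y^3 + 28.8814*y^2 + 27.3777*y - 10.2627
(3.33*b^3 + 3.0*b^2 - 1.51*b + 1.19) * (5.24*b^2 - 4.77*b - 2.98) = 17.4492*b^5 - 0.164099999999998*b^4 - 32.1458*b^3 + 4.4983*b^2 - 1.1765*b - 3.5462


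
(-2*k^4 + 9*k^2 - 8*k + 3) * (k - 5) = -2*k^5 + 10*k^4 + 9*k^3 - 53*k^2 + 43*k - 15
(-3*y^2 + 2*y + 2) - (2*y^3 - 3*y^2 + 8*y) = -2*y^3 - 6*y + 2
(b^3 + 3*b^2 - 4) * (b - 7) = b^4 - 4*b^3 - 21*b^2 - 4*b + 28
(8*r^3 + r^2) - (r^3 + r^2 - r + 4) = 7*r^3 + r - 4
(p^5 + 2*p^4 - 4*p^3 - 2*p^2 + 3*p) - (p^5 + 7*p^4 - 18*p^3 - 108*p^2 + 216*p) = -5*p^4 + 14*p^3 + 106*p^2 - 213*p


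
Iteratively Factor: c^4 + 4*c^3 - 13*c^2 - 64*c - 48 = (c + 4)*(c^3 - 13*c - 12) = (c + 1)*(c + 4)*(c^2 - c - 12) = (c - 4)*(c + 1)*(c + 4)*(c + 3)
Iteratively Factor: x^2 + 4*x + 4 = (x + 2)*(x + 2)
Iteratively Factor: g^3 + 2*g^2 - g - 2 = (g - 1)*(g^2 + 3*g + 2) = (g - 1)*(g + 1)*(g + 2)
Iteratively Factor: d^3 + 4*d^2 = (d)*(d^2 + 4*d) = d*(d + 4)*(d)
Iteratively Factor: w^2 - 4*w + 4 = (w - 2)*(w - 2)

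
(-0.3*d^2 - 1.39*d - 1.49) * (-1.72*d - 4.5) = 0.516*d^3 + 3.7408*d^2 + 8.8178*d + 6.705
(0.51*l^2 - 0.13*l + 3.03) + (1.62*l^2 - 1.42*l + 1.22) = 2.13*l^2 - 1.55*l + 4.25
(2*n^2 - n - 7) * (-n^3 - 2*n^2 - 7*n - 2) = -2*n^5 - 3*n^4 - 5*n^3 + 17*n^2 + 51*n + 14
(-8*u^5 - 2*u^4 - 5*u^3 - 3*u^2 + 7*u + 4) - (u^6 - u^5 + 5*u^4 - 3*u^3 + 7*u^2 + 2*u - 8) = -u^6 - 7*u^5 - 7*u^4 - 2*u^3 - 10*u^2 + 5*u + 12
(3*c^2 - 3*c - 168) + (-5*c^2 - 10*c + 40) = -2*c^2 - 13*c - 128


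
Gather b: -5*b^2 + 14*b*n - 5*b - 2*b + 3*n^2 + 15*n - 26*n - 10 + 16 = -5*b^2 + b*(14*n - 7) + 3*n^2 - 11*n + 6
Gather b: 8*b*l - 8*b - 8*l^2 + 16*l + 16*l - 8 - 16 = b*(8*l - 8) - 8*l^2 + 32*l - 24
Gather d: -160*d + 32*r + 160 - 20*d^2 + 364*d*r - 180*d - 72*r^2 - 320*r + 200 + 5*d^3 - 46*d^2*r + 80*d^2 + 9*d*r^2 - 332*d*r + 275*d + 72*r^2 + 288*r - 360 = 5*d^3 + d^2*(60 - 46*r) + d*(9*r^2 + 32*r - 65)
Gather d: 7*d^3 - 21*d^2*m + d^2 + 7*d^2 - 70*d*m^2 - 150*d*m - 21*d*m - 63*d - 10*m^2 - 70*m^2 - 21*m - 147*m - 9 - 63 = 7*d^3 + d^2*(8 - 21*m) + d*(-70*m^2 - 171*m - 63) - 80*m^2 - 168*m - 72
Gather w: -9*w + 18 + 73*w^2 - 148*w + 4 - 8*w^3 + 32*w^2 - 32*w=-8*w^3 + 105*w^2 - 189*w + 22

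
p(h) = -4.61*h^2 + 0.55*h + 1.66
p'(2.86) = -25.82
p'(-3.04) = 28.58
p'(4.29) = -39.00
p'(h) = 0.55 - 9.22*h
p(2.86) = -34.47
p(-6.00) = -167.60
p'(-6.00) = 55.87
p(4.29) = -80.82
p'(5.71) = -52.10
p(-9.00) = -376.70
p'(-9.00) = 83.53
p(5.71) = -145.50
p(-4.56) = -96.71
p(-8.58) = -342.43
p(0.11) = 1.66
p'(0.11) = -0.46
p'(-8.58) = 79.66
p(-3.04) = -42.62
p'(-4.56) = 42.59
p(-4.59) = -97.99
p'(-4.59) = 42.87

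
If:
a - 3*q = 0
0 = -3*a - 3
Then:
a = -1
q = -1/3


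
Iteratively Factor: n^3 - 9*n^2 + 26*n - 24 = (n - 3)*(n^2 - 6*n + 8) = (n - 4)*(n - 3)*(n - 2)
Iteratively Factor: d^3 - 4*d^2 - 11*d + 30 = (d - 5)*(d^2 + d - 6) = (d - 5)*(d - 2)*(d + 3)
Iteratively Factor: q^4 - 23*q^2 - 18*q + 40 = (q - 5)*(q^3 + 5*q^2 + 2*q - 8) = (q - 5)*(q + 4)*(q^2 + q - 2) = (q - 5)*(q + 2)*(q + 4)*(q - 1)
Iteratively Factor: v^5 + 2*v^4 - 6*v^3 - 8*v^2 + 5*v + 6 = (v + 1)*(v^4 + v^3 - 7*v^2 - v + 6) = (v - 2)*(v + 1)*(v^3 + 3*v^2 - v - 3) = (v - 2)*(v + 1)*(v + 3)*(v^2 - 1) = (v - 2)*(v + 1)^2*(v + 3)*(v - 1)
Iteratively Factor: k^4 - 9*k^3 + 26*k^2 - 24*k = (k - 2)*(k^3 - 7*k^2 + 12*k) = (k - 3)*(k - 2)*(k^2 - 4*k) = (k - 4)*(k - 3)*(k - 2)*(k)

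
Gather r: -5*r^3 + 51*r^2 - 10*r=-5*r^3 + 51*r^2 - 10*r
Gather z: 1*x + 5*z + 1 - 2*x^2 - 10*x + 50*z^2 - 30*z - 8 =-2*x^2 - 9*x + 50*z^2 - 25*z - 7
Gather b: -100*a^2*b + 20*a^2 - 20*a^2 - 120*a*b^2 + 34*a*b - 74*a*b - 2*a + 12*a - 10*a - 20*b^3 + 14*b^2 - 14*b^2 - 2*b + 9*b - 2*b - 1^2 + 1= -120*a*b^2 - 20*b^3 + b*(-100*a^2 - 40*a + 5)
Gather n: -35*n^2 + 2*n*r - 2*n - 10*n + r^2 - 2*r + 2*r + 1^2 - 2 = -35*n^2 + n*(2*r - 12) + r^2 - 1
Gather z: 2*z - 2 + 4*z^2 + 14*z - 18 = 4*z^2 + 16*z - 20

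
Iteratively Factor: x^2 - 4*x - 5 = (x + 1)*(x - 5)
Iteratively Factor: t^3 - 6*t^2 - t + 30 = (t + 2)*(t^2 - 8*t + 15) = (t - 3)*(t + 2)*(t - 5)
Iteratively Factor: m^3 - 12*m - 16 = (m - 4)*(m^2 + 4*m + 4) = (m - 4)*(m + 2)*(m + 2)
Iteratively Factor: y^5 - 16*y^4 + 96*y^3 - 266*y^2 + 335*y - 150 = (y - 3)*(y^4 - 13*y^3 + 57*y^2 - 95*y + 50) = (y - 5)*(y - 3)*(y^3 - 8*y^2 + 17*y - 10) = (y - 5)*(y - 3)*(y - 2)*(y^2 - 6*y + 5) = (y - 5)*(y - 3)*(y - 2)*(y - 1)*(y - 5)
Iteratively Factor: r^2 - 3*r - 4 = (r - 4)*(r + 1)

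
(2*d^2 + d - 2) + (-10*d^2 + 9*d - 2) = -8*d^2 + 10*d - 4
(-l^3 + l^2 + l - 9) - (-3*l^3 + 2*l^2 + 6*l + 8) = 2*l^3 - l^2 - 5*l - 17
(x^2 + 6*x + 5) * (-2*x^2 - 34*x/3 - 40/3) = -2*x^4 - 70*x^3/3 - 274*x^2/3 - 410*x/3 - 200/3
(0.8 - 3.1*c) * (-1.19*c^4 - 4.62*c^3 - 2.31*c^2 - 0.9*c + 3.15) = 3.689*c^5 + 13.37*c^4 + 3.465*c^3 + 0.942*c^2 - 10.485*c + 2.52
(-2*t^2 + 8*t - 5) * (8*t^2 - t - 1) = -16*t^4 + 66*t^3 - 46*t^2 - 3*t + 5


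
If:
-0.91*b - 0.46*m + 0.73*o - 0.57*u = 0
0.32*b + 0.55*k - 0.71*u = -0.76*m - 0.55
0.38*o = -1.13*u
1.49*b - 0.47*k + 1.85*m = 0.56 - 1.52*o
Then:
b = -6.29309213264741*u - 0.0282919349968875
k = -4.01723066013142*u - 1.06087798186682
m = 6.49113992831507*u + 0.0559688279286253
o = -2.97368421052632*u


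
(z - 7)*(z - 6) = z^2 - 13*z + 42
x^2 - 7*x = x*(x - 7)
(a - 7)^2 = a^2 - 14*a + 49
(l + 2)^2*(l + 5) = l^3 + 9*l^2 + 24*l + 20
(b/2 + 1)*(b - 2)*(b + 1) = b^3/2 + b^2/2 - 2*b - 2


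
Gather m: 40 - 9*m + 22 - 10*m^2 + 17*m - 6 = -10*m^2 + 8*m + 56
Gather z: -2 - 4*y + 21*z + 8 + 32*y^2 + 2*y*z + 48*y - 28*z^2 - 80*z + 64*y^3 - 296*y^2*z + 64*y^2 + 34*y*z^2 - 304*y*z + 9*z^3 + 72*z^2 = 64*y^3 + 96*y^2 + 44*y + 9*z^3 + z^2*(34*y + 44) + z*(-296*y^2 - 302*y - 59) + 6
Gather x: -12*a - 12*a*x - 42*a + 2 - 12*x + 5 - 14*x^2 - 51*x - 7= -54*a - 14*x^2 + x*(-12*a - 63)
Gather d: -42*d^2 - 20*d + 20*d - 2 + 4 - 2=-42*d^2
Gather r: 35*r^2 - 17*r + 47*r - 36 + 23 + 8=35*r^2 + 30*r - 5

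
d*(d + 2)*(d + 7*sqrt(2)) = d^3 + 2*d^2 + 7*sqrt(2)*d^2 + 14*sqrt(2)*d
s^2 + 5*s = s*(s + 5)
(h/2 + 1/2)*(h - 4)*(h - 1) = h^3/2 - 2*h^2 - h/2 + 2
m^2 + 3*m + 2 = (m + 1)*(m + 2)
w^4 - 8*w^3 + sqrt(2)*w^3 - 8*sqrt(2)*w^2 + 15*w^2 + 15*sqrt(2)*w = w*(w - 5)*(w - 3)*(w + sqrt(2))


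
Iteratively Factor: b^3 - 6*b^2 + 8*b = (b - 2)*(b^2 - 4*b) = b*(b - 2)*(b - 4)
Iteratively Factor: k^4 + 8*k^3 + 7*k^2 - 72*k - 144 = (k + 4)*(k^3 + 4*k^2 - 9*k - 36) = (k + 3)*(k + 4)*(k^2 + k - 12) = (k - 3)*(k + 3)*(k + 4)*(k + 4)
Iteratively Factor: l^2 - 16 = (l - 4)*(l + 4)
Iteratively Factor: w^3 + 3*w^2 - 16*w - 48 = (w + 4)*(w^2 - w - 12) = (w + 3)*(w + 4)*(w - 4)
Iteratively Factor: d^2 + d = (d)*(d + 1)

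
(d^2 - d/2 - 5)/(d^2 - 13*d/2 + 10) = (d + 2)/(d - 4)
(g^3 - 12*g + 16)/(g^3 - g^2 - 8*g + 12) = (g + 4)/(g + 3)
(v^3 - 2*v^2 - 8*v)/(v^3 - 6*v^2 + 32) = v/(v - 4)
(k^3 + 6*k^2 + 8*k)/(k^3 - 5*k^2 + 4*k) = (k^2 + 6*k + 8)/(k^2 - 5*k + 4)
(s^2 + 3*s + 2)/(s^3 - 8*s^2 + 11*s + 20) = (s + 2)/(s^2 - 9*s + 20)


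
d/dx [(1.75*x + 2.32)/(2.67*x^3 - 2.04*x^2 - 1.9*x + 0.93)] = (-9.345*x^3 - 15.0132*x^2 + 9.4656*x + 6.0355)/(7.1289*x^6 - 10.8936*x^5 - 5.9844*x^4 + 12.7182*x^3 - 0.184400000000001*x^2 - 3.534*x + 0.8649)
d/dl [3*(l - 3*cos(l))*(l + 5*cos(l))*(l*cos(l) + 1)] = -3*l^3*sin(l) - 6*l^2*sin(2*l) + 9*l^2*cos(l) + 111*l*sin(l)/4 + 135*l*sin(3*l)/4 + 6*l*cos(2*l) + 12*l + 45*sin(2*l) - 111*cos(l)/4 - 45*cos(3*l)/4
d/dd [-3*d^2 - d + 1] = -6*d - 1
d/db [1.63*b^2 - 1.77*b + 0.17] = 3.26*b - 1.77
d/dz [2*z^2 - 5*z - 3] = 4*z - 5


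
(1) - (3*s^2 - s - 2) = -3*s^2 + s + 3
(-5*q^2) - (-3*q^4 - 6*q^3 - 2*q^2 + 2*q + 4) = 3*q^4 + 6*q^3 - 3*q^2 - 2*q - 4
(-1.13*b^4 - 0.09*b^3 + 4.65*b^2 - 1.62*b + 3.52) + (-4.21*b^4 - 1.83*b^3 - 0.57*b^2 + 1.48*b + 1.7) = -5.34*b^4 - 1.92*b^3 + 4.08*b^2 - 0.14*b + 5.22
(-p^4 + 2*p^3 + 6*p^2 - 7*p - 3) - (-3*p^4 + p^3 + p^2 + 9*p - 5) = 2*p^4 + p^3 + 5*p^2 - 16*p + 2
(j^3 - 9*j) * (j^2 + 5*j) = j^5 + 5*j^4 - 9*j^3 - 45*j^2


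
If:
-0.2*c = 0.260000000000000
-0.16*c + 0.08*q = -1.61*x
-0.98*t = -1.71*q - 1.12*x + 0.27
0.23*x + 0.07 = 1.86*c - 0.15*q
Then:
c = -1.30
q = -17.74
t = -30.37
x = 0.75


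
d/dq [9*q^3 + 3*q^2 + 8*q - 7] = 27*q^2 + 6*q + 8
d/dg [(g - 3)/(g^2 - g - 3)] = (g^2 - g - (g - 3)*(2*g - 1) - 3)/(-g^2 + g + 3)^2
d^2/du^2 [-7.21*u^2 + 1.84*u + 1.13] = -14.4200000000000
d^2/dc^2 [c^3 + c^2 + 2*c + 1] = 6*c + 2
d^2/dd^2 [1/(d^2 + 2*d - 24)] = 2*(-d^2 - 2*d + 4*(d + 1)^2 + 24)/(d^2 + 2*d - 24)^3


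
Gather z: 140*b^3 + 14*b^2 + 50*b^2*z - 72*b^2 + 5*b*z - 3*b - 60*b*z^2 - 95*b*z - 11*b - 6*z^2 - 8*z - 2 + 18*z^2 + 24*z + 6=140*b^3 - 58*b^2 - 14*b + z^2*(12 - 60*b) + z*(50*b^2 - 90*b + 16) + 4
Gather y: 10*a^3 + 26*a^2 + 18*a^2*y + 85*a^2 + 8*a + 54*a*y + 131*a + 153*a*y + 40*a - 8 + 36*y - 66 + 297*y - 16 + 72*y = 10*a^3 + 111*a^2 + 179*a + y*(18*a^2 + 207*a + 405) - 90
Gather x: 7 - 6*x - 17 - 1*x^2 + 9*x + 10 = -x^2 + 3*x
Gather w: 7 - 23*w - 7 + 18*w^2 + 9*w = 18*w^2 - 14*w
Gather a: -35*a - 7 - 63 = -35*a - 70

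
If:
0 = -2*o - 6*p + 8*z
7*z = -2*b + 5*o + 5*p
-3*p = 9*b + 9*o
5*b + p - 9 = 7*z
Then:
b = 48/113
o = 15/113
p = -189/113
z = -138/113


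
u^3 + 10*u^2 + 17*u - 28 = (u - 1)*(u + 4)*(u + 7)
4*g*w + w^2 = w*(4*g + w)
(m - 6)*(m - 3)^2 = m^3 - 12*m^2 + 45*m - 54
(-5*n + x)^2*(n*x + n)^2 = 25*n^4*x^2 + 50*n^4*x + 25*n^4 - 10*n^3*x^3 - 20*n^3*x^2 - 10*n^3*x + n^2*x^4 + 2*n^2*x^3 + n^2*x^2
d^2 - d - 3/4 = (d - 3/2)*(d + 1/2)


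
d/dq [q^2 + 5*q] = 2*q + 5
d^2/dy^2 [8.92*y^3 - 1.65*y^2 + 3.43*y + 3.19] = 53.52*y - 3.3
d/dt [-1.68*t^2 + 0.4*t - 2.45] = 0.4 - 3.36*t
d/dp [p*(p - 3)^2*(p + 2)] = 4*p^3 - 12*p^2 - 6*p + 18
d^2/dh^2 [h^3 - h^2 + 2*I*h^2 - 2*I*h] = 6*h - 2 + 4*I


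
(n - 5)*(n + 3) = n^2 - 2*n - 15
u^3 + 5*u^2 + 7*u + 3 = (u + 1)^2*(u + 3)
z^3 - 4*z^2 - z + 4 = (z - 4)*(z - 1)*(z + 1)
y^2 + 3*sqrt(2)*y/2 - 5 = (y - sqrt(2))*(y + 5*sqrt(2)/2)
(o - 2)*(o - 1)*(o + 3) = o^3 - 7*o + 6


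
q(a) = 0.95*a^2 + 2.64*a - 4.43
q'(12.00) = 25.44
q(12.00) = 164.05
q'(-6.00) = -8.76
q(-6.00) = 13.93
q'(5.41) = 12.92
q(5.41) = 37.66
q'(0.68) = 3.93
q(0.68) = -2.20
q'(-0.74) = 1.23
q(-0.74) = -5.86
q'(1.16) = 4.84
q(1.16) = -0.09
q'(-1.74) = -0.67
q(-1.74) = -6.15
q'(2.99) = 8.32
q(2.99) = 11.96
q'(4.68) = 11.53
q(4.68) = 28.73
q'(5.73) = 13.53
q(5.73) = 41.89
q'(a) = 1.9*a + 2.64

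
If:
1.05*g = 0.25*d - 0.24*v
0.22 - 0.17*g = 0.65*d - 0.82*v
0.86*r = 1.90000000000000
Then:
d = 1.24386206896552*v + 0.318620689655172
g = 0.0675862068965517*v + 0.0758620689655172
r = 2.21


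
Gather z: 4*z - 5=4*z - 5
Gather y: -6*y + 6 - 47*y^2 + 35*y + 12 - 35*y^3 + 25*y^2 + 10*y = -35*y^3 - 22*y^2 + 39*y + 18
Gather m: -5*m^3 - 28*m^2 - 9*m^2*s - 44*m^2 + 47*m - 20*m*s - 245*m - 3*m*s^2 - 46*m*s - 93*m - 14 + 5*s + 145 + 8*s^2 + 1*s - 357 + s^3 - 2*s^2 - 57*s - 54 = -5*m^3 + m^2*(-9*s - 72) + m*(-3*s^2 - 66*s - 291) + s^3 + 6*s^2 - 51*s - 280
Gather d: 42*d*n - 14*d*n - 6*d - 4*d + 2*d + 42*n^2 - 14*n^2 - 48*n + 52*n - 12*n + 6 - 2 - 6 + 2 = d*(28*n - 8) + 28*n^2 - 8*n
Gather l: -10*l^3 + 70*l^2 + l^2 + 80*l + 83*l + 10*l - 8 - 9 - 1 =-10*l^3 + 71*l^2 + 173*l - 18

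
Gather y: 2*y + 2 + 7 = 2*y + 9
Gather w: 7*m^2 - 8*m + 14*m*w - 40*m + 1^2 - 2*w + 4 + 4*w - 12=7*m^2 - 48*m + w*(14*m + 2) - 7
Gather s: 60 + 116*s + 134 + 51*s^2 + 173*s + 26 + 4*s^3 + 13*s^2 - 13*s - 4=4*s^3 + 64*s^2 + 276*s + 216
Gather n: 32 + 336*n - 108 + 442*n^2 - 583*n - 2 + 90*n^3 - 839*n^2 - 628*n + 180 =90*n^3 - 397*n^2 - 875*n + 102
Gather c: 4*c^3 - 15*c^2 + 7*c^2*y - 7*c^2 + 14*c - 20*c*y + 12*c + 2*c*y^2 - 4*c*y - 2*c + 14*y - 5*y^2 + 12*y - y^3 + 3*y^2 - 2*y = 4*c^3 + c^2*(7*y - 22) + c*(2*y^2 - 24*y + 24) - y^3 - 2*y^2 + 24*y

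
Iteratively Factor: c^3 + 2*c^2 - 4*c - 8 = (c - 2)*(c^2 + 4*c + 4) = (c - 2)*(c + 2)*(c + 2)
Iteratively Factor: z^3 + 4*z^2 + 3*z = (z)*(z^2 + 4*z + 3) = z*(z + 3)*(z + 1)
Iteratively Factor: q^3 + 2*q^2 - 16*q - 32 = (q - 4)*(q^2 + 6*q + 8) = (q - 4)*(q + 2)*(q + 4)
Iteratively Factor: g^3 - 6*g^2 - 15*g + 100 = (g + 4)*(g^2 - 10*g + 25) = (g - 5)*(g + 4)*(g - 5)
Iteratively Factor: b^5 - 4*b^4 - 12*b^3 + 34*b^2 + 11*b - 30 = (b + 1)*(b^4 - 5*b^3 - 7*b^2 + 41*b - 30) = (b - 2)*(b + 1)*(b^3 - 3*b^2 - 13*b + 15) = (b - 5)*(b - 2)*(b + 1)*(b^2 + 2*b - 3) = (b - 5)*(b - 2)*(b + 1)*(b + 3)*(b - 1)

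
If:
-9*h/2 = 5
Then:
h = -10/9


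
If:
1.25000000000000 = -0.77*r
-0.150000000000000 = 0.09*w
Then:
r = -1.62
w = -1.67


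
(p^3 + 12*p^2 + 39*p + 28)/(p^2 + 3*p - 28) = (p^2 + 5*p + 4)/(p - 4)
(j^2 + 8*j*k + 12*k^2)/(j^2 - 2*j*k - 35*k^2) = (j^2 + 8*j*k + 12*k^2)/(j^2 - 2*j*k - 35*k^2)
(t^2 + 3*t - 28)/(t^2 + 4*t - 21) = (t - 4)/(t - 3)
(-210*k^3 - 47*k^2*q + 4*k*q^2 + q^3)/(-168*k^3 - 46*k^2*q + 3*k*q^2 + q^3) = (5*k + q)/(4*k + q)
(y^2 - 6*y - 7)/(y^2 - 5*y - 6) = (y - 7)/(y - 6)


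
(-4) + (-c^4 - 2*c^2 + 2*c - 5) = -c^4 - 2*c^2 + 2*c - 9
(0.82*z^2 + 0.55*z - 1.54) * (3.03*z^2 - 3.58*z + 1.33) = 2.4846*z^4 - 1.2691*z^3 - 5.5446*z^2 + 6.2447*z - 2.0482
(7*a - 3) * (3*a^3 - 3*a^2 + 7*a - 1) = 21*a^4 - 30*a^3 + 58*a^2 - 28*a + 3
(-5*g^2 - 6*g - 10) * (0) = 0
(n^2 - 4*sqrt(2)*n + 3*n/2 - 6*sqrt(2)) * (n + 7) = n^3 - 4*sqrt(2)*n^2 + 17*n^2/2 - 34*sqrt(2)*n + 21*n/2 - 42*sqrt(2)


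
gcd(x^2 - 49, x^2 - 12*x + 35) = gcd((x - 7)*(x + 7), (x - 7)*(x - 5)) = x - 7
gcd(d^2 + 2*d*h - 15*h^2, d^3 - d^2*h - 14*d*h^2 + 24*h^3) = d - 3*h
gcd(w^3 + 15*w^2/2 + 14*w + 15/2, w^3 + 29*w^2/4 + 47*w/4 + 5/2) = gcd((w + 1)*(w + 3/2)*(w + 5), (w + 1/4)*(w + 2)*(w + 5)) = w + 5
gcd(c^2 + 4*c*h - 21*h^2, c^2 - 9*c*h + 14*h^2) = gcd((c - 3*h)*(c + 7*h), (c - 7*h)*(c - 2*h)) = 1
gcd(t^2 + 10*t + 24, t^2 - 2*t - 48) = t + 6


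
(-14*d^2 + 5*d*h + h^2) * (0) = 0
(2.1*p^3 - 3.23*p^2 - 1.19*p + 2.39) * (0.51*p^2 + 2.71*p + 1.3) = 1.071*p^5 + 4.0437*p^4 - 6.6302*p^3 - 6.205*p^2 + 4.9299*p + 3.107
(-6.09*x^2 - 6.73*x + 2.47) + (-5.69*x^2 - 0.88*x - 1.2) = -11.78*x^2 - 7.61*x + 1.27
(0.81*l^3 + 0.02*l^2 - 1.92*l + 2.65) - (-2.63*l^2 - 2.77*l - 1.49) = 0.81*l^3 + 2.65*l^2 + 0.85*l + 4.14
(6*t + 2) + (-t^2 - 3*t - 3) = -t^2 + 3*t - 1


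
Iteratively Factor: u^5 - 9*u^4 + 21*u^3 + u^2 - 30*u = (u - 2)*(u^4 - 7*u^3 + 7*u^2 + 15*u) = (u - 5)*(u - 2)*(u^3 - 2*u^2 - 3*u) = (u - 5)*(u - 2)*(u + 1)*(u^2 - 3*u) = u*(u - 5)*(u - 2)*(u + 1)*(u - 3)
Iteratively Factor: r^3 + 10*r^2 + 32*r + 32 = (r + 2)*(r^2 + 8*r + 16) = (r + 2)*(r + 4)*(r + 4)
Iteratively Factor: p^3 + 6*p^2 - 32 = (p + 4)*(p^2 + 2*p - 8) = (p - 2)*(p + 4)*(p + 4)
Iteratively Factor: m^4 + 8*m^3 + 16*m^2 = (m + 4)*(m^3 + 4*m^2) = m*(m + 4)*(m^2 + 4*m) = m*(m + 4)^2*(m)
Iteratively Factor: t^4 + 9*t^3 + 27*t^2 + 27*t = (t)*(t^3 + 9*t^2 + 27*t + 27) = t*(t + 3)*(t^2 + 6*t + 9) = t*(t + 3)^2*(t + 3)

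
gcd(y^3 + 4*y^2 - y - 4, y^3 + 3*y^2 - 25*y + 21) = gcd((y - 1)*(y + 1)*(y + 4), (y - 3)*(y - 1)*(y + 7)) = y - 1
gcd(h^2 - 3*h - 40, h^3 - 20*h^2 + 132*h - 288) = h - 8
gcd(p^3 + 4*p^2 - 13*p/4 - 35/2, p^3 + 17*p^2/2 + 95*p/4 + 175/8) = p^2 + 6*p + 35/4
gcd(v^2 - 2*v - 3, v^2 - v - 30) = 1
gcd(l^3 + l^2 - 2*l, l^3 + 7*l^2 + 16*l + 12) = l + 2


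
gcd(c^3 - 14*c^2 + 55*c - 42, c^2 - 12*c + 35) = c - 7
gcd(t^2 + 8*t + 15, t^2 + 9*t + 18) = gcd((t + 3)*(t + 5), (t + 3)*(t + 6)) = t + 3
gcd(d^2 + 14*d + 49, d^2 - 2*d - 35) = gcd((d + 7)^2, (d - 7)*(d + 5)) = 1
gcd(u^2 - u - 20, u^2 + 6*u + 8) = u + 4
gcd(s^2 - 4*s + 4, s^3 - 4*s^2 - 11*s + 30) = s - 2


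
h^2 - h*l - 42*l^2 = (h - 7*l)*(h + 6*l)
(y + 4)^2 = y^2 + 8*y + 16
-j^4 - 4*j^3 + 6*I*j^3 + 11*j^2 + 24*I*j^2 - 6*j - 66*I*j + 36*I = (j + 6)*(j - 6*I)*(-I*j + I)^2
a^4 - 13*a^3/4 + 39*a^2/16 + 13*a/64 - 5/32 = (a - 2)*(a - 5/4)*(a - 1/4)*(a + 1/4)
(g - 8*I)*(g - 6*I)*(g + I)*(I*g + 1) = I*g^4 + 14*g^3 - 47*I*g^2 + 14*g - 48*I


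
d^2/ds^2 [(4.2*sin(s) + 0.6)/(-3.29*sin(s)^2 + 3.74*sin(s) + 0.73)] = (-45.4612199999999*sin(s)^5 - 77.65716*sin(s)^4 + 52.54788*sin(s)^3 + 36.2769600000001*sin(s)^2 + 15.62622*sin(s) - 3.26651999999996)/(-3.29*sin(s)^2 + 3.74*sin(s) + 0.73)^3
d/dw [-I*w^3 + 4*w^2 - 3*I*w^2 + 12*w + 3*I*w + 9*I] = -3*I*w^2 + w*(8 - 6*I) + 12 + 3*I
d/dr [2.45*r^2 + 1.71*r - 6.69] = 4.9*r + 1.71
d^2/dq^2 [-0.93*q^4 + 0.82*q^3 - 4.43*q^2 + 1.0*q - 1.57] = -11.16*q^2 + 4.92*q - 8.86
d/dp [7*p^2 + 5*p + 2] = 14*p + 5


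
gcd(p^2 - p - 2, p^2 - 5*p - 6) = p + 1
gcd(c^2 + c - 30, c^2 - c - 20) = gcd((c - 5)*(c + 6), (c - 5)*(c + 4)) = c - 5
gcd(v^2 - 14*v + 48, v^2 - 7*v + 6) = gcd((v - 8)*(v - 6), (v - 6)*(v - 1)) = v - 6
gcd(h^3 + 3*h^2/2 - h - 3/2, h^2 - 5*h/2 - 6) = h + 3/2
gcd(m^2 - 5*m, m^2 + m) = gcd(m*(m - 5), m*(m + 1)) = m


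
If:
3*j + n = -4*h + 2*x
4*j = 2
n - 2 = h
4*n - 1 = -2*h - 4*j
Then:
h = -3/2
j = 1/2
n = 1/2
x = -2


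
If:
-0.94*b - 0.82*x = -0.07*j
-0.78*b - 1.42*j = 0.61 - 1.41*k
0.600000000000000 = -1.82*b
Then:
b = -0.33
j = 11.7142857142857*x - 4.42700156985871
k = 11.7973657548126*x - 4.20814545130655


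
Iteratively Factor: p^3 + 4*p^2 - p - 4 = (p + 4)*(p^2 - 1) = (p + 1)*(p + 4)*(p - 1)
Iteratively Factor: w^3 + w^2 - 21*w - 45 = (w + 3)*(w^2 - 2*w - 15) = (w - 5)*(w + 3)*(w + 3)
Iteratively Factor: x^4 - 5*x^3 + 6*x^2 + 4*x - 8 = (x + 1)*(x^3 - 6*x^2 + 12*x - 8) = (x - 2)*(x + 1)*(x^2 - 4*x + 4) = (x - 2)^2*(x + 1)*(x - 2)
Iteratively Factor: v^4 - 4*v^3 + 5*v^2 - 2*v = (v)*(v^3 - 4*v^2 + 5*v - 2) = v*(v - 2)*(v^2 - 2*v + 1) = v*(v - 2)*(v - 1)*(v - 1)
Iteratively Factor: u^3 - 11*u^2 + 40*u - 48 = (u - 4)*(u^2 - 7*u + 12) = (u - 4)^2*(u - 3)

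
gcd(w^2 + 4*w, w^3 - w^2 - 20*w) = w^2 + 4*w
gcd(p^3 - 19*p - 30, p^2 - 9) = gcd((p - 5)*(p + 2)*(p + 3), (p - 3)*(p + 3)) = p + 3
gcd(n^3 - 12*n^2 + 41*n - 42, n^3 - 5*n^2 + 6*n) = n^2 - 5*n + 6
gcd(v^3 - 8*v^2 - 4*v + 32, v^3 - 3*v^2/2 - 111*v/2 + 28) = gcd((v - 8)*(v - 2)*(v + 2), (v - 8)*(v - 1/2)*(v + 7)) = v - 8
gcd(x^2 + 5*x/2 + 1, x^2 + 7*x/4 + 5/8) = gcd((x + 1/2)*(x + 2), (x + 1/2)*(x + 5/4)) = x + 1/2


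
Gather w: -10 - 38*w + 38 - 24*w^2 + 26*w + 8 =-24*w^2 - 12*w + 36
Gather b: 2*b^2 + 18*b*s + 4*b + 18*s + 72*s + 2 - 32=2*b^2 + b*(18*s + 4) + 90*s - 30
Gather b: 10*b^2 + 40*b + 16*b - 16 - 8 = 10*b^2 + 56*b - 24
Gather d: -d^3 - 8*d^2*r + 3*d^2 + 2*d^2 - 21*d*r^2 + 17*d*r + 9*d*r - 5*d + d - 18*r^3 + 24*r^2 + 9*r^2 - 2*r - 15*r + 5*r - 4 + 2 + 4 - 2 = -d^3 + d^2*(5 - 8*r) + d*(-21*r^2 + 26*r - 4) - 18*r^3 + 33*r^2 - 12*r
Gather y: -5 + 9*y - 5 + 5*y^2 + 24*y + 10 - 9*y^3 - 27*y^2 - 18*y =-9*y^3 - 22*y^2 + 15*y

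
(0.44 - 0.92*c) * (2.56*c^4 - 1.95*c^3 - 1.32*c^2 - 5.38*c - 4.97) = -2.3552*c^5 + 2.9204*c^4 + 0.3564*c^3 + 4.3688*c^2 + 2.2052*c - 2.1868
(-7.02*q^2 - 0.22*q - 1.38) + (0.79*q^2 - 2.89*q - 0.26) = -6.23*q^2 - 3.11*q - 1.64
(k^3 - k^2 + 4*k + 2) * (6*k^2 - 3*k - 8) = 6*k^5 - 9*k^4 + 19*k^3 + 8*k^2 - 38*k - 16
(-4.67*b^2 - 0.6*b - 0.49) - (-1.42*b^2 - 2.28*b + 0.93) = -3.25*b^2 + 1.68*b - 1.42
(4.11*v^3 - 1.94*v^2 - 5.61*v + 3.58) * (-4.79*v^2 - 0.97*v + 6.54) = -19.6869*v^5 + 5.3059*v^4 + 55.6331*v^3 - 24.3941*v^2 - 40.162*v + 23.4132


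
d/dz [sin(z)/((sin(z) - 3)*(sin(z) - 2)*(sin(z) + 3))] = 2*(-sin(z)^3 + sin(z)^2 + 9)*cos(z)/((sin(z) - 3)^2*(sin(z) - 2)^2*(sin(z) + 3)^2)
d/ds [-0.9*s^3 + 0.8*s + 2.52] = 0.8 - 2.7*s^2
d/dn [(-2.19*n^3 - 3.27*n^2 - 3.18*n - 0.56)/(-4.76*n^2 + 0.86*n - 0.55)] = (10.4244*n^4 - 3.7668*n^3 - 14.3355*n^2 - 1.7342*n + 2.2306)/(22.6576*n^4 - 8.1872*n^3 + 5.9756*n^2 - 0.946*n + 0.3025)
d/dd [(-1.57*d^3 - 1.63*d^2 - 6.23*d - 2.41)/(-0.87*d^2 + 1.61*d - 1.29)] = (1.3659*d^4 - 5.0554*d^3 - 1.9685*d^2 + 0.0119999999999996*d + 11.9168)/(0.7569*d^4 - 2.8014*d^3 + 4.8367*d^2 - 4.1538*d + 1.6641)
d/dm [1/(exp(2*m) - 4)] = -2*exp(2*m)/(exp(2*m) - 4)^2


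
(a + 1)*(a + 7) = a^2 + 8*a + 7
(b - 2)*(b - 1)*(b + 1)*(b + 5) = b^4 + 3*b^3 - 11*b^2 - 3*b + 10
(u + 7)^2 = u^2 + 14*u + 49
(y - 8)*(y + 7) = y^2 - y - 56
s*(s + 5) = s^2 + 5*s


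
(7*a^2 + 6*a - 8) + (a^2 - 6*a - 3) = 8*a^2 - 11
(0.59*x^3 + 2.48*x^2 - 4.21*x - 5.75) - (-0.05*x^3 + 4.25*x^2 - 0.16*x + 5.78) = 0.64*x^3 - 1.77*x^2 - 4.05*x - 11.53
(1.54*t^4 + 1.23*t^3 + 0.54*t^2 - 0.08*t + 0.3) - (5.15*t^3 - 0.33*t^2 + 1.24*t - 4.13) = 1.54*t^4 - 3.92*t^3 + 0.87*t^2 - 1.32*t + 4.43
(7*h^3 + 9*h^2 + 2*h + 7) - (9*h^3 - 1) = -2*h^3 + 9*h^2 + 2*h + 8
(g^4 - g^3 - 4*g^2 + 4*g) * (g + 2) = g^5 + g^4 - 6*g^3 - 4*g^2 + 8*g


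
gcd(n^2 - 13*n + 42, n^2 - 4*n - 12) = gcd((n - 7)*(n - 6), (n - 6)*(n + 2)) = n - 6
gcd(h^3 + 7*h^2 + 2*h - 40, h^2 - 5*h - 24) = 1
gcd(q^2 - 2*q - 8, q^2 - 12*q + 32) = q - 4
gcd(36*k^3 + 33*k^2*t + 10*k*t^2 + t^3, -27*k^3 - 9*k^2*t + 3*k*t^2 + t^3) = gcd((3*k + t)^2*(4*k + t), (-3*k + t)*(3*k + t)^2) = 9*k^2 + 6*k*t + t^2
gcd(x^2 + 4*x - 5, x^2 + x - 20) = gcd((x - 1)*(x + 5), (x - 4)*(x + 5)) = x + 5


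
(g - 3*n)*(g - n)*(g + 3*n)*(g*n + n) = g^4*n - g^3*n^2 + g^3*n - 9*g^2*n^3 - g^2*n^2 + 9*g*n^4 - 9*g*n^3 + 9*n^4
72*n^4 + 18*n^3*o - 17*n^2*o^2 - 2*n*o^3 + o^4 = (-4*n + o)*(-3*n + o)*(2*n + o)*(3*n + o)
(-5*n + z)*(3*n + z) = -15*n^2 - 2*n*z + z^2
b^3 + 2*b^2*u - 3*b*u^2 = b*(b - u)*(b + 3*u)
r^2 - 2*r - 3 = (r - 3)*(r + 1)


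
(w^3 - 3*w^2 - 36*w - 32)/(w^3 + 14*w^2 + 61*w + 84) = (w^2 - 7*w - 8)/(w^2 + 10*w + 21)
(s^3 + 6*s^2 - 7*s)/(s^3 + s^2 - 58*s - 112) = s*(s - 1)/(s^2 - 6*s - 16)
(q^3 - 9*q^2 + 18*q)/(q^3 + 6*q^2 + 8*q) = (q^2 - 9*q + 18)/(q^2 + 6*q + 8)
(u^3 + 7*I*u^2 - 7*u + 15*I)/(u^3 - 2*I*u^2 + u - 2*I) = (u^2 + 8*I*u - 15)/(u^2 - I*u + 2)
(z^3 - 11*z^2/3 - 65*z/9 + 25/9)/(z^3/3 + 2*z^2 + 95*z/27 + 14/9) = 3*(9*z^3 - 33*z^2 - 65*z + 25)/(9*z^3 + 54*z^2 + 95*z + 42)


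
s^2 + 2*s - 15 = (s - 3)*(s + 5)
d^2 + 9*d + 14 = (d + 2)*(d + 7)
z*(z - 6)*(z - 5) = z^3 - 11*z^2 + 30*z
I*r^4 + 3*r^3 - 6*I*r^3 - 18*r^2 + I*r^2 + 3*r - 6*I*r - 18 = (r - 6)*(r - 3*I)*(r + I)*(I*r + 1)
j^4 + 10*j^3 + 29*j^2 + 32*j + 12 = (j + 1)^2*(j + 2)*(j + 6)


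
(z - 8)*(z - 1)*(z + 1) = z^3 - 8*z^2 - z + 8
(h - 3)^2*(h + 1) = h^3 - 5*h^2 + 3*h + 9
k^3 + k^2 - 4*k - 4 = (k - 2)*(k + 1)*(k + 2)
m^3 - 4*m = m*(m - 2)*(m + 2)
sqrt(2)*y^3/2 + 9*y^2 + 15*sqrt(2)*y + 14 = (y + sqrt(2))*(y + 7*sqrt(2))*(sqrt(2)*y/2 + 1)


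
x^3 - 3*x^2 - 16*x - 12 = (x - 6)*(x + 1)*(x + 2)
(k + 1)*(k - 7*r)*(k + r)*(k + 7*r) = k^4 + k^3*r + k^3 - 49*k^2*r^2 + k^2*r - 49*k*r^3 - 49*k*r^2 - 49*r^3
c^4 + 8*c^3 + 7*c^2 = c^2*(c + 1)*(c + 7)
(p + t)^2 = p^2 + 2*p*t + t^2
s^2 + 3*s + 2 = (s + 1)*(s + 2)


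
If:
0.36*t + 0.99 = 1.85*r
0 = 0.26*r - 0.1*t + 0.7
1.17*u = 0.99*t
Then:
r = 3.84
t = 16.98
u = 14.37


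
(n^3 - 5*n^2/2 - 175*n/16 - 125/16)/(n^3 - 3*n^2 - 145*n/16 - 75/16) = (4*n + 5)/(4*n + 3)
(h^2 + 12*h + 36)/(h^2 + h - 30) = (h + 6)/(h - 5)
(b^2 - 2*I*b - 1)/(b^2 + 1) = (b - I)/(b + I)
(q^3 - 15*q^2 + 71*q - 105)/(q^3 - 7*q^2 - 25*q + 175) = (q - 3)/(q + 5)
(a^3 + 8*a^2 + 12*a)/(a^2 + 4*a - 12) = a*(a + 2)/(a - 2)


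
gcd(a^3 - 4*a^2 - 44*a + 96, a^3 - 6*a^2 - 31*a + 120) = a - 8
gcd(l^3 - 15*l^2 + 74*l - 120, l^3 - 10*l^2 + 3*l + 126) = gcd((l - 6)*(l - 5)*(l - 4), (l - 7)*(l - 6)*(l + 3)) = l - 6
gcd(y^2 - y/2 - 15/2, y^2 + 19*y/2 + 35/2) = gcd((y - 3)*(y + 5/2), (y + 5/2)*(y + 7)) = y + 5/2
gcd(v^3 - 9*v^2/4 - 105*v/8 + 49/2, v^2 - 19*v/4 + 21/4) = v - 7/4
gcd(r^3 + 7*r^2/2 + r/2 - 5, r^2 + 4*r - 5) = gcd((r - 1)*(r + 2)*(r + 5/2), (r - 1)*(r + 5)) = r - 1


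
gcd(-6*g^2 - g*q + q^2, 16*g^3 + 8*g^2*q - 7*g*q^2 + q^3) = 1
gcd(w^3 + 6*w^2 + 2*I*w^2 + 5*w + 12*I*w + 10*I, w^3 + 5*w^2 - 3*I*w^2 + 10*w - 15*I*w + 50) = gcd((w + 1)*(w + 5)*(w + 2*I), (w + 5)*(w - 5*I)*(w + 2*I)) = w^2 + w*(5 + 2*I) + 10*I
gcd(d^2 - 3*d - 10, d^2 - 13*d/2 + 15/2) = d - 5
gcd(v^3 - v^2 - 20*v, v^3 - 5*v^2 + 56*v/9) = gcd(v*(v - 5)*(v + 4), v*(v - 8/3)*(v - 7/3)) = v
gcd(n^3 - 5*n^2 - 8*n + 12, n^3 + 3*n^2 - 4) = n^2 + n - 2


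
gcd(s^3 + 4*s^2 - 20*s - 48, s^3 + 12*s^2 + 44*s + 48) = s^2 + 8*s + 12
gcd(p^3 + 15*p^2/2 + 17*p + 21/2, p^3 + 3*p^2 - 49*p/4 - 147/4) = p^2 + 13*p/2 + 21/2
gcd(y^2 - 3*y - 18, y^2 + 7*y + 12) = y + 3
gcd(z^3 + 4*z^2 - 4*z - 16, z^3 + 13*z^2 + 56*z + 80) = z + 4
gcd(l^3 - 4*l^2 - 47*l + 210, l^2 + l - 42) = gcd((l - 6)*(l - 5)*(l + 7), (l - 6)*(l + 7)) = l^2 + l - 42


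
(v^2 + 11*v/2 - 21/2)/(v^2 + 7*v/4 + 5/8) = 4*(2*v^2 + 11*v - 21)/(8*v^2 + 14*v + 5)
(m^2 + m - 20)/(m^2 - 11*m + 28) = (m + 5)/(m - 7)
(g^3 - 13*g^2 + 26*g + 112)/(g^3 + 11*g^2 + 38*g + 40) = (g^2 - 15*g + 56)/(g^2 + 9*g + 20)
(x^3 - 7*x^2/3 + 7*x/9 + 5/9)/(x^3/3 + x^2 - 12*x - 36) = (9*x^3 - 21*x^2 + 7*x + 5)/(3*(x^3 + 3*x^2 - 36*x - 108))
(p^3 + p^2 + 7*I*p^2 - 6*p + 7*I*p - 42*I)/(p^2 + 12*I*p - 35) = (p^2 + p - 6)/(p + 5*I)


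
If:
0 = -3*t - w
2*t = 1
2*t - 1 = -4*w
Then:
No Solution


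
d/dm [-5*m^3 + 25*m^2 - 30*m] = -15*m^2 + 50*m - 30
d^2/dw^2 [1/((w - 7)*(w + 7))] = 2*(3*w^2 + 49)/(w^6 - 147*w^4 + 7203*w^2 - 117649)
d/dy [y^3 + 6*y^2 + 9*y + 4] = 3*y^2 + 12*y + 9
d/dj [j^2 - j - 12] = 2*j - 1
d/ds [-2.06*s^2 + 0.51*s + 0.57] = 0.51 - 4.12*s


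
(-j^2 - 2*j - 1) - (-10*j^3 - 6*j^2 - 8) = 10*j^3 + 5*j^2 - 2*j + 7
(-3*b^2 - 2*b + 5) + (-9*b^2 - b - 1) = -12*b^2 - 3*b + 4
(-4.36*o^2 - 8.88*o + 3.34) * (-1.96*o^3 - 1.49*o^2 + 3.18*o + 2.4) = 8.5456*o^5 + 23.9012*o^4 - 7.18*o^3 - 43.679*o^2 - 10.6908*o + 8.016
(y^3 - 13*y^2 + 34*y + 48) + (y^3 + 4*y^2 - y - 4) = 2*y^3 - 9*y^2 + 33*y + 44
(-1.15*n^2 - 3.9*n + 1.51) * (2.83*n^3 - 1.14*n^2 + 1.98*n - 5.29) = -3.2545*n^5 - 9.726*n^4 + 6.4423*n^3 - 3.3599*n^2 + 23.6208*n - 7.9879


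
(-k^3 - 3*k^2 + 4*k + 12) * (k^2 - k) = -k^5 - 2*k^4 + 7*k^3 + 8*k^2 - 12*k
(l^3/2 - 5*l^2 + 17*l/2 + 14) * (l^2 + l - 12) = l^5/2 - 9*l^4/2 - 5*l^3/2 + 165*l^2/2 - 88*l - 168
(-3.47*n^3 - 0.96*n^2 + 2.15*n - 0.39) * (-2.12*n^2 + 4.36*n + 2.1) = 7.3564*n^5 - 13.094*n^4 - 16.0306*n^3 + 8.1848*n^2 + 2.8146*n - 0.819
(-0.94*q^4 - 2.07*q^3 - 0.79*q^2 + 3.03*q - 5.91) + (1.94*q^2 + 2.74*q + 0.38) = -0.94*q^4 - 2.07*q^3 + 1.15*q^2 + 5.77*q - 5.53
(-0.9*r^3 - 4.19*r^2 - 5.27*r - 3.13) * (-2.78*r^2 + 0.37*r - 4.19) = 2.502*r^5 + 11.3152*r^4 + 16.8713*r^3 + 24.3076*r^2 + 20.9232*r + 13.1147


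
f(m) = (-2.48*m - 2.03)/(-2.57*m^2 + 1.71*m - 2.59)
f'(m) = (-2.48*m - 2.03)*(5.14*m - 1.71)/(-2.57*m^2 + 1.71*m - 2.59)^2 - 2.48/(-2.57*m^2 + 1.71*m - 2.59)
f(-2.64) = -0.18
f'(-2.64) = -0.01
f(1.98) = 0.75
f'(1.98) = -0.42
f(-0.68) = 0.07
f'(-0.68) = 0.58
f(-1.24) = -0.12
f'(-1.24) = 0.17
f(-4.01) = -0.16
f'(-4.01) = -0.02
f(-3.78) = -0.16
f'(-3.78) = -0.02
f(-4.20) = -0.15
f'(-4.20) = -0.02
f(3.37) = 0.40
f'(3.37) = -0.14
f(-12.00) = -0.07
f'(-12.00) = -0.01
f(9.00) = 0.12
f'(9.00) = -0.02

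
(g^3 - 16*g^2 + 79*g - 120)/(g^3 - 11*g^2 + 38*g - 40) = (g^2 - 11*g + 24)/(g^2 - 6*g + 8)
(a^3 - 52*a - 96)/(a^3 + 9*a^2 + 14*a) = (a^2 - 2*a - 48)/(a*(a + 7))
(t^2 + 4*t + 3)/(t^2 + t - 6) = (t + 1)/(t - 2)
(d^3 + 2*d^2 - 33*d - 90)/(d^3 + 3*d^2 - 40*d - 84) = (d^2 + 8*d + 15)/(d^2 + 9*d + 14)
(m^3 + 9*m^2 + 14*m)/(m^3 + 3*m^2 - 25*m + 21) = m*(m + 2)/(m^2 - 4*m + 3)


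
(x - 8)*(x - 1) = x^2 - 9*x + 8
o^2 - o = o*(o - 1)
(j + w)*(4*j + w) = 4*j^2 + 5*j*w + w^2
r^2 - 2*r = r*(r - 2)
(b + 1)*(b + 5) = b^2 + 6*b + 5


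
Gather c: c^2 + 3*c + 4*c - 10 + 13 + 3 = c^2 + 7*c + 6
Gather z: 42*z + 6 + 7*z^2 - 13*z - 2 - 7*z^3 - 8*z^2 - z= -7*z^3 - z^2 + 28*z + 4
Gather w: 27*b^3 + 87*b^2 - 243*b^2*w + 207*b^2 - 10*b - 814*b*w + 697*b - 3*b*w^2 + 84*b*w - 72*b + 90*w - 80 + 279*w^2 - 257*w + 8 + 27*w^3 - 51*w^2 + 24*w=27*b^3 + 294*b^2 + 615*b + 27*w^3 + w^2*(228 - 3*b) + w*(-243*b^2 - 730*b - 143) - 72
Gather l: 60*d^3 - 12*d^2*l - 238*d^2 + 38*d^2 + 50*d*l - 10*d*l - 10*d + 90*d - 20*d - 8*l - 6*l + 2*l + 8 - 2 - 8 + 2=60*d^3 - 200*d^2 + 60*d + l*(-12*d^2 + 40*d - 12)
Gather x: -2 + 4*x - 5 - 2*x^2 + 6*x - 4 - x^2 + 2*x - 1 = -3*x^2 + 12*x - 12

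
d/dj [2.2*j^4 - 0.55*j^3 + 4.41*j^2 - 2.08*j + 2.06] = 8.8*j^3 - 1.65*j^2 + 8.82*j - 2.08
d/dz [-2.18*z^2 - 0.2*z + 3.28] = -4.36*z - 0.2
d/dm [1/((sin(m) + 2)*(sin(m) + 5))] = -(2*sin(m) + 7)*cos(m)/((sin(m) + 2)^2*(sin(m) + 5)^2)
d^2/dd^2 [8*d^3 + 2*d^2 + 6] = 48*d + 4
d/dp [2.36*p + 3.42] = 2.36000000000000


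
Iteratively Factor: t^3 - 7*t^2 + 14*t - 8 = (t - 4)*(t^2 - 3*t + 2) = (t - 4)*(t - 1)*(t - 2)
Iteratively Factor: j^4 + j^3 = (j + 1)*(j^3) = j*(j + 1)*(j^2) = j^2*(j + 1)*(j)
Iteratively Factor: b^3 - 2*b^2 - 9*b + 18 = (b + 3)*(b^2 - 5*b + 6) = (b - 2)*(b + 3)*(b - 3)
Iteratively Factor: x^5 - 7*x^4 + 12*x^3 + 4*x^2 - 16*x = (x)*(x^4 - 7*x^3 + 12*x^2 + 4*x - 16) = x*(x + 1)*(x^3 - 8*x^2 + 20*x - 16) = x*(x - 4)*(x + 1)*(x^2 - 4*x + 4) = x*(x - 4)*(x - 2)*(x + 1)*(x - 2)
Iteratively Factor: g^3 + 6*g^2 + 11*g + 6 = (g + 1)*(g^2 + 5*g + 6) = (g + 1)*(g + 3)*(g + 2)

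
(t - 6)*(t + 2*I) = t^2 - 6*t + 2*I*t - 12*I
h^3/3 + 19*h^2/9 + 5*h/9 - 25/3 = (h/3 + 1)*(h - 5/3)*(h + 5)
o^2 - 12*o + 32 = (o - 8)*(o - 4)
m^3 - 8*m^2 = m^2*(m - 8)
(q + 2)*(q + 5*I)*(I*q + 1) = I*q^3 - 4*q^2 + 2*I*q^2 - 8*q + 5*I*q + 10*I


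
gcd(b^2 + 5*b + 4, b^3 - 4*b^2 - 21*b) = 1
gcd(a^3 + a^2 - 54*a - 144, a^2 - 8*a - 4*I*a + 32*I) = a - 8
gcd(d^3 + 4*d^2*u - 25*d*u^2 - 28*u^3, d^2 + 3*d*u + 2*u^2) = d + u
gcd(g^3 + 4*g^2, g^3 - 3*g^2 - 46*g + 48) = 1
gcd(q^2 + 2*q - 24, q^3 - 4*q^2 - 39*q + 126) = q + 6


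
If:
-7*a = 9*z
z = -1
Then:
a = 9/7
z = -1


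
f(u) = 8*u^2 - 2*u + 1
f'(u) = 16*u - 2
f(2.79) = 57.69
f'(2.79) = 42.64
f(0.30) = 1.12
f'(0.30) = 2.80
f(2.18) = 34.66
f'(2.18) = 32.88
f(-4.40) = 164.68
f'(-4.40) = -72.40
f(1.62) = 18.76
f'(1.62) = 23.92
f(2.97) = 65.63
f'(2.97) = 45.52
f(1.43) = 14.50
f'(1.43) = 20.88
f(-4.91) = 203.68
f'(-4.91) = -80.56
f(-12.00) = 1177.00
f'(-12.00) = -194.00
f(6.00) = 277.00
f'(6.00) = 94.00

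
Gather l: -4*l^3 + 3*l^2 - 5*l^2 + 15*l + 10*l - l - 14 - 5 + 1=-4*l^3 - 2*l^2 + 24*l - 18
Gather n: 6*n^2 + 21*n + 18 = 6*n^2 + 21*n + 18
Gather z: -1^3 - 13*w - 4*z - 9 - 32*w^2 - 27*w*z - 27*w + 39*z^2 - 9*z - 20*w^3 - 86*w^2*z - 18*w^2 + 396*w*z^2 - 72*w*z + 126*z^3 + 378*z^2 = -20*w^3 - 50*w^2 - 40*w + 126*z^3 + z^2*(396*w + 417) + z*(-86*w^2 - 99*w - 13) - 10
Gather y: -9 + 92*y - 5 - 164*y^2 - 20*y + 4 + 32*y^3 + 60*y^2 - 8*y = 32*y^3 - 104*y^2 + 64*y - 10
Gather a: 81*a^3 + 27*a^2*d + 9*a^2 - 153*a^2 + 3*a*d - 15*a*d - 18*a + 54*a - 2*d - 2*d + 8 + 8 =81*a^3 + a^2*(27*d - 144) + a*(36 - 12*d) - 4*d + 16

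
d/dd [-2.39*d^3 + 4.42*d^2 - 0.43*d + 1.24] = -7.17*d^2 + 8.84*d - 0.43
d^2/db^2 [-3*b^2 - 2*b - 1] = -6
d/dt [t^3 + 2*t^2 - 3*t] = 3*t^2 + 4*t - 3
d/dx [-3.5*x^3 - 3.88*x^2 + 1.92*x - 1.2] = -10.5*x^2 - 7.76*x + 1.92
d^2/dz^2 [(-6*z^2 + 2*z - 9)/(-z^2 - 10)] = 2*(-2*z^3 - 153*z^2 + 60*z + 510)/(z^6 + 30*z^4 + 300*z^2 + 1000)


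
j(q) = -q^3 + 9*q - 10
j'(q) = 9 - 3*q^2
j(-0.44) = -13.87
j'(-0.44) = 8.42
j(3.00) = -10.00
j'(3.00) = -18.00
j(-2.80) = -13.25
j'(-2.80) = -14.52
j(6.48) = -223.78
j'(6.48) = -116.97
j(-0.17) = -11.53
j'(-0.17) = 8.91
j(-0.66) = -15.65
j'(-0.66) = 7.69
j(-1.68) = -20.38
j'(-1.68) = 0.53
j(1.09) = -1.49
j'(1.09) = 5.44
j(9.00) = -658.00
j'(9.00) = -234.00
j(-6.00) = 152.00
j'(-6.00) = -99.00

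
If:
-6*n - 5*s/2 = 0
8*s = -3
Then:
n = 5/32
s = -3/8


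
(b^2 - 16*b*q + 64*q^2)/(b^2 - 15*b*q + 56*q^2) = (-b + 8*q)/(-b + 7*q)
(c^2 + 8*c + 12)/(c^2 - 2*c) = (c^2 + 8*c + 12)/(c*(c - 2))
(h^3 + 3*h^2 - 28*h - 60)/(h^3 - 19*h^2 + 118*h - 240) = (h^2 + 8*h + 12)/(h^2 - 14*h + 48)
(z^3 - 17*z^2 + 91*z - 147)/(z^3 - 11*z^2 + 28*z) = (z^2 - 10*z + 21)/(z*(z - 4))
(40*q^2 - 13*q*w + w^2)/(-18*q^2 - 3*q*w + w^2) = (-40*q^2 + 13*q*w - w^2)/(18*q^2 + 3*q*w - w^2)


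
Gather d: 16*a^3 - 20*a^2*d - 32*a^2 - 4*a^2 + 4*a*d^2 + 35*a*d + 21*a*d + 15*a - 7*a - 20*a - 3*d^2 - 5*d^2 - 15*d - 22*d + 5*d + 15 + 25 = 16*a^3 - 36*a^2 - 12*a + d^2*(4*a - 8) + d*(-20*a^2 + 56*a - 32) + 40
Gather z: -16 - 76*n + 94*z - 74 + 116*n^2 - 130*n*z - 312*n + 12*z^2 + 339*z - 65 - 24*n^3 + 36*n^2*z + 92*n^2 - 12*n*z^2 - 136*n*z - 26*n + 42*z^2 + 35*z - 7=-24*n^3 + 208*n^2 - 414*n + z^2*(54 - 12*n) + z*(36*n^2 - 266*n + 468) - 162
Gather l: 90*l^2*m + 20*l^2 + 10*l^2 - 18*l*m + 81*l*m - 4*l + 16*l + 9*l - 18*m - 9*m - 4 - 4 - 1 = l^2*(90*m + 30) + l*(63*m + 21) - 27*m - 9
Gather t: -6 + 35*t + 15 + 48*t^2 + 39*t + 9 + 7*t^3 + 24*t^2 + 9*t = 7*t^3 + 72*t^2 + 83*t + 18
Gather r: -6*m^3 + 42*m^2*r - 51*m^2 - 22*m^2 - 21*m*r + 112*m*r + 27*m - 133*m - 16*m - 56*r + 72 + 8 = -6*m^3 - 73*m^2 - 122*m + r*(42*m^2 + 91*m - 56) + 80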